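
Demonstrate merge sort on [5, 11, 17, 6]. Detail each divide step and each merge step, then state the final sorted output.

Merge sort trace:

Split: [5, 11, 17, 6] -> [5, 11] and [17, 6]
  Split: [5, 11] -> [5] and [11]
  Merge: [5] + [11] -> [5, 11]
  Split: [17, 6] -> [17] and [6]
  Merge: [17] + [6] -> [6, 17]
Merge: [5, 11] + [6, 17] -> [5, 6, 11, 17]

Final sorted array: [5, 6, 11, 17]

The merge sort proceeds by recursively splitting the array and merging sorted halves.
After all merges, the sorted array is [5, 6, 11, 17].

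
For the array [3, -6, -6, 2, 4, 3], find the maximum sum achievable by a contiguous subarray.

Using Kadane's algorithm on [3, -6, -6, 2, 4, 3]:

Scanning through the array:
Position 1 (value -6): max_ending_here = -3, max_so_far = 3
Position 2 (value -6): max_ending_here = -6, max_so_far = 3
Position 3 (value 2): max_ending_here = 2, max_so_far = 3
Position 4 (value 4): max_ending_here = 6, max_so_far = 6
Position 5 (value 3): max_ending_here = 9, max_so_far = 9

Maximum subarray: [2, 4, 3]
Maximum sum: 9

The maximum subarray is [2, 4, 3] with sum 9. This subarray runs from index 3 to index 5.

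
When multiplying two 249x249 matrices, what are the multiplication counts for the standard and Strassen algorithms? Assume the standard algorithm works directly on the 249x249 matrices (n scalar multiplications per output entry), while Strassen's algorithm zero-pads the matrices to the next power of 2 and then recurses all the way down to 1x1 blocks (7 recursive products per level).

Matrix multiplication for 249x249 matrices:

Strassen's algorithm requires power-of-2 dimensions. Pad 249x249 to 256x256 (next power of 2).

Standard algorithm: 249^3 = 15438249 multiplications
Strassen's algorithm: 7^(log2(256)) = 7^8 = 5764801 multiplications
Savings: 15438249 - 5764801 = 9673448 multiplications

Standard: 15438249 multiplications (249^3). Strassen: 5764801 multiplications (7^8, after padding to 256x256). Strassen reduces 8 recursive multiplications to 7 at each level.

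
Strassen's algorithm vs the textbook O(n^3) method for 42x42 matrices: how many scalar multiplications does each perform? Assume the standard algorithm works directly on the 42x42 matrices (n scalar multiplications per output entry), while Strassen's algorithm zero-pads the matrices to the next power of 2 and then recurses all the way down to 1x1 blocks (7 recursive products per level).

Matrix multiplication for 42x42 matrices:

Strassen's algorithm requires power-of-2 dimensions. Pad 42x42 to 64x64 (next power of 2).

Standard algorithm: 42^3 = 74088 multiplications
Strassen's algorithm: 7^(log2(64)) = 7^6 = 117649 multiplications
Difference: 74088 - 117649 = -43561 (Strassen uses MORE here due to padding overhead — for small or just-over-power-of-2 n, padding can outweigh the per-level savings)

Standard: 74088 multiplications (42^3). Strassen: 117649 multiplications (7^6, after padding to 64x64). Strassen reduces 8 recursive multiplications to 7 at each level.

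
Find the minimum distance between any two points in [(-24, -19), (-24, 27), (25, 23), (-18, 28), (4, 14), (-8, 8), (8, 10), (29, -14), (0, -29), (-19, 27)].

Computing all pairwise distances among 10 points:

d((-24, -19), (-24, 27)) = 46.0
d((-24, -19), (25, 23)) = 64.5368
d((-24, -19), (-18, 28)) = 47.3814
d((-24, -19), (4, 14)) = 43.2782
d((-24, -19), (-8, 8)) = 31.3847
d((-24, -19), (8, 10)) = 43.1856
d((-24, -19), (29, -14)) = 53.2353
d((-24, -19), (0, -29)) = 26.0
d((-24, -19), (-19, 27)) = 46.2709
d((-24, 27), (25, 23)) = 49.163
d((-24, 27), (-18, 28)) = 6.0828
d((-24, 27), (4, 14)) = 30.8707
d((-24, 27), (-8, 8)) = 24.8395
d((-24, 27), (8, 10)) = 36.2353
d((-24, 27), (29, -14)) = 67.0075
d((-24, 27), (0, -29)) = 60.9262
d((-24, 27), (-19, 27)) = 5.0
d((25, 23), (-18, 28)) = 43.2897
d((25, 23), (4, 14)) = 22.8473
d((25, 23), (-8, 8)) = 36.2491
d((25, 23), (8, 10)) = 21.4009
d((25, 23), (29, -14)) = 37.2156
d((25, 23), (0, -29)) = 57.6975
d((25, 23), (-19, 27)) = 44.1814
d((-18, 28), (4, 14)) = 26.0768
d((-18, 28), (-8, 8)) = 22.3607
d((-18, 28), (8, 10)) = 31.6228
d((-18, 28), (29, -14)) = 63.0317
d((-18, 28), (0, -29)) = 59.7746
d((-18, 28), (-19, 27)) = 1.4142 <-- minimum
d((4, 14), (-8, 8)) = 13.4164
d((4, 14), (8, 10)) = 5.6569
d((4, 14), (29, -14)) = 37.5366
d((4, 14), (0, -29)) = 43.1856
d((4, 14), (-19, 27)) = 26.4197
d((-8, 8), (8, 10)) = 16.1245
d((-8, 8), (29, -14)) = 43.0465
d((-8, 8), (0, -29)) = 37.855
d((-8, 8), (-19, 27)) = 21.9545
d((8, 10), (29, -14)) = 31.8904
d((8, 10), (0, -29)) = 39.8121
d((8, 10), (-19, 27)) = 31.9061
d((29, -14), (0, -29)) = 32.6497
d((29, -14), (-19, 27)) = 63.1269
d((0, -29), (-19, 27)) = 59.1354

Closest pair: (-18, 28) and (-19, 27) with distance 1.4142

The closest pair is (-18, 28) and (-19, 27) with Euclidean distance 1.4142. For 10 points, brute-force pairwise comparison is shown above. For large n, the divide-and-conquer algorithm (sort by x, recurse on halves, check the dividing strip) achieves O(n log n).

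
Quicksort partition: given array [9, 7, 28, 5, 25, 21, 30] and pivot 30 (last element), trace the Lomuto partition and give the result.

Lomuto partition with pivot = 30:

Initial array: [9, 7, 28, 5, 25, 21, 30]

arr[0]=9 <= 30: swap with position 0, array becomes [9, 7, 28, 5, 25, 21, 30]
arr[1]=7 <= 30: swap with position 1, array becomes [9, 7, 28, 5, 25, 21, 30]
arr[2]=28 <= 30: swap with position 2, array becomes [9, 7, 28, 5, 25, 21, 30]
arr[3]=5 <= 30: swap with position 3, array becomes [9, 7, 28, 5, 25, 21, 30]
arr[4]=25 <= 30: swap with position 4, array becomes [9, 7, 28, 5, 25, 21, 30]
arr[5]=21 <= 30: swap with position 5, array becomes [9, 7, 28, 5, 25, 21, 30]

Place pivot at position 6: [9, 7, 28, 5, 25, 21, 30]
Pivot position: 6

After partitioning with pivot 30, the array becomes [9, 7, 28, 5, 25, 21, 30]. The pivot is placed at index 6. All elements to the left of the pivot are <= 30, and all elements to the right are > 30.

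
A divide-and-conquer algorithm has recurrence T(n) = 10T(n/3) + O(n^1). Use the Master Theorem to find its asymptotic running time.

Master Theorem for T(n) = 10T(n/3) + O(n^1):

a = 10, b = 3, c = 1
log_b(a) = log_3(10) = 2.0959

Case 1: c = 1 < log_3(10) = 2.0959
T(n) = O(n^(log_3 10))

For T(n) = 10T(n/3) + O(n^1): log_3(10) = 2.0959. This is Case 1 of the Master Theorem (c < log_b(a), work dominated by leaves), giving O(n^(log_3 10)).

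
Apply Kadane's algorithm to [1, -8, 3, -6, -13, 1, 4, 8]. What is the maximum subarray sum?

Using Kadane's algorithm on [1, -8, 3, -6, -13, 1, 4, 8]:

Scanning through the array:
Position 1 (value -8): max_ending_here = -7, max_so_far = 1
Position 2 (value 3): max_ending_here = 3, max_so_far = 3
Position 3 (value -6): max_ending_here = -3, max_so_far = 3
Position 4 (value -13): max_ending_here = -13, max_so_far = 3
Position 5 (value 1): max_ending_here = 1, max_so_far = 3
Position 6 (value 4): max_ending_here = 5, max_so_far = 5
Position 7 (value 8): max_ending_here = 13, max_so_far = 13

Maximum subarray: [1, 4, 8]
Maximum sum: 13

The maximum subarray is [1, 4, 8] with sum 13. This subarray runs from index 5 to index 7.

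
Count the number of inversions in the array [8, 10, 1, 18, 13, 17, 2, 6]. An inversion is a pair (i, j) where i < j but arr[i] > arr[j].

Finding inversions in [8, 10, 1, 18, 13, 17, 2, 6]:

(0, 2): arr[0]=8 > arr[2]=1
(0, 6): arr[0]=8 > arr[6]=2
(0, 7): arr[0]=8 > arr[7]=6
(1, 2): arr[1]=10 > arr[2]=1
(1, 6): arr[1]=10 > arr[6]=2
(1, 7): arr[1]=10 > arr[7]=6
(3, 4): arr[3]=18 > arr[4]=13
(3, 5): arr[3]=18 > arr[5]=17
(3, 6): arr[3]=18 > arr[6]=2
(3, 7): arr[3]=18 > arr[7]=6
(4, 6): arr[4]=13 > arr[6]=2
(4, 7): arr[4]=13 > arr[7]=6
(5, 6): arr[5]=17 > arr[6]=2
(5, 7): arr[5]=17 > arr[7]=6

Total inversions: 14

The array has 14 inversion(s): (0,2), (0,6), (0,7), (1,2), (1,6), (1,7), (3,4), (3,5), (3,6), (3,7), (4,6), (4,7), (5,6), (5,7). Each pair (i,j) satisfies i < j and arr[i] > arr[j].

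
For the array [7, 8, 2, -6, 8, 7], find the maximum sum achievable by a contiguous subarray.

Using Kadane's algorithm on [7, 8, 2, -6, 8, 7]:

Scanning through the array:
Position 1 (value 8): max_ending_here = 15, max_so_far = 15
Position 2 (value 2): max_ending_here = 17, max_so_far = 17
Position 3 (value -6): max_ending_here = 11, max_so_far = 17
Position 4 (value 8): max_ending_here = 19, max_so_far = 19
Position 5 (value 7): max_ending_here = 26, max_so_far = 26

Maximum subarray: [7, 8, 2, -6, 8, 7]
Maximum sum: 26

The maximum subarray is [7, 8, 2, -6, 8, 7] with sum 26. This subarray runs from index 0 to index 5.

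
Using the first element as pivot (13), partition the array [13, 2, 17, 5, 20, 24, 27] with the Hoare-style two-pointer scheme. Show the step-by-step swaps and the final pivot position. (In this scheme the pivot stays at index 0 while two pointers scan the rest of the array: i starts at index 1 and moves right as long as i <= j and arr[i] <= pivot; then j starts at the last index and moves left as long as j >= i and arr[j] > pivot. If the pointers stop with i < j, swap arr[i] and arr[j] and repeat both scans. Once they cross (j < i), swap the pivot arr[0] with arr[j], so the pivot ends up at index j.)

Hoare-style two-pointer partition with pivot = 13:

Initial array: [13, 2, 17, 5, 20, 24, 27]

Pointers start at i = 1, j = 6.
i stops at index 2 (arr[2]=17 > 13), j stops at index 3 (arr[3]=5 <= 13): swap arr[2] and arr[3], array becomes [13, 2, 5, 17, 20, 24, 27]
i ends at 3, j ends at 2: the pointers have crossed (j < i), so scanning stops.

Swap pivot arr[0] with arr[2] to place pivot at position 2: [5, 2, 13, 17, 20, 24, 27]
Pivot position: 2

After partitioning with pivot 13, the array becomes [5, 2, 13, 17, 20, 24, 27]. The pivot is placed at index 2. All elements to the left of the pivot are <= 13, and all elements to the right are > 13.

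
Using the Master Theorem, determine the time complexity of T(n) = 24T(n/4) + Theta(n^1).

Master Theorem for T(n) = 24T(n/4) + O(n^1):

a = 24, b = 4, c = 1
log_b(a) = log_4(24) = 2.2925

Case 1: c = 1 < log_4(24) = 2.2925
T(n) = O(n^(log_4 24))

For T(n) = 24T(n/4) + O(n^1): log_4(24) = 2.2925. This is Case 1 of the Master Theorem (c < log_b(a), work dominated by leaves), giving O(n^(log_4 24)).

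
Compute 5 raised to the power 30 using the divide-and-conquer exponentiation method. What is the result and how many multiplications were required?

Computing 5^30 by squaring (build up from 5^1; each line after the first costs one multiplication):

5^1 = 5
5^2 = (5^1)^2 = 5^2 = 25
5^3 = 5 * 5^2 = 5 * 25 = 125
5^6 = (5^3)^2 = 125^2 = 15625
5^7 = 5 * 5^6 = 5 * 15625 = 78125
5^14 = (5^7)^2 = 78125^2 = 6103515625
5^15 = 5 * 5^14 = 5 * 6103515625 = 30517578125
5^30 = (5^15)^2 = 30517578125^2 = 931322574615478515625

Result: 931322574615478515625
Multiplications needed: 7 (7 lines after 5^1)

5^30 = 931322574615478515625. Using exponentiation by squaring, this requires 7 multiplications. The key idea: if the exponent is even, square the half-power; if odd, multiply by the base once.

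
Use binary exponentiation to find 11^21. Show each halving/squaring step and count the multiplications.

Computing 11^21 by squaring (build up from 11^1; each line after the first costs one multiplication):

11^1 = 11
11^2 = (11^1)^2 = 11^2 = 121
11^4 = (11^2)^2 = 121^2 = 14641
11^5 = 11 * 11^4 = 11 * 14641 = 161051
11^10 = (11^5)^2 = 161051^2 = 25937424601
11^20 = (11^10)^2 = 25937424601^2 = 672749994932560009201
11^21 = 11 * 11^20 = 11 * 672749994932560009201 = 7400249944258160101211

Result: 7400249944258160101211
Multiplications needed: 6 (6 lines after 11^1)

11^21 = 7400249944258160101211. Using exponentiation by squaring, this requires 6 multiplications. The key idea: if the exponent is even, square the half-power; if odd, multiply by the base once.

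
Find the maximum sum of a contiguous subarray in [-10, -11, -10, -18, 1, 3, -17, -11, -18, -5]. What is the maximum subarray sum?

Using Kadane's algorithm on [-10, -11, -10, -18, 1, 3, -17, -11, -18, -5]:

Scanning through the array:
Position 1 (value -11): max_ending_here = -11, max_so_far = -10
Position 2 (value -10): max_ending_here = -10, max_so_far = -10
Position 3 (value -18): max_ending_here = -18, max_so_far = -10
Position 4 (value 1): max_ending_here = 1, max_so_far = 1
Position 5 (value 3): max_ending_here = 4, max_so_far = 4
Position 6 (value -17): max_ending_here = -13, max_so_far = 4
Position 7 (value -11): max_ending_here = -11, max_so_far = 4
Position 8 (value -18): max_ending_here = -18, max_so_far = 4
Position 9 (value -5): max_ending_here = -5, max_so_far = 4

Maximum subarray: [1, 3]
Maximum sum: 4

The maximum subarray is [1, 3] with sum 4. This subarray runs from index 4 to index 5.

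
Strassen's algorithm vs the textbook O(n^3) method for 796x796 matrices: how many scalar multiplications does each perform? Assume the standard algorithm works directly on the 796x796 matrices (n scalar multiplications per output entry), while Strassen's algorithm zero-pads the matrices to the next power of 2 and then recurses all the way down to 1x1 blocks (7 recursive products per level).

Matrix multiplication for 796x796 matrices:

Strassen's algorithm requires power-of-2 dimensions. Pad 796x796 to 1024x1024 (next power of 2).

Standard algorithm: 796^3 = 504358336 multiplications
Strassen's algorithm: 7^(log2(1024)) = 7^10 = 282475249 multiplications
Savings: 504358336 - 282475249 = 221883087 multiplications

Standard: 504358336 multiplications (796^3). Strassen: 282475249 multiplications (7^10, after padding to 1024x1024). Strassen reduces 8 recursive multiplications to 7 at each level.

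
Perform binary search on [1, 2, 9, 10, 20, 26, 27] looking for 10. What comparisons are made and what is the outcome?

Binary search for 10 in [1, 2, 9, 10, 20, 26, 27]:

lo=0, hi=6, mid=3, arr[mid]=10 -> Found target at index 3!

Binary search finds 10 at index 3 after 1 comparisons. The search repeatedly halves the search space by comparing with the middle element.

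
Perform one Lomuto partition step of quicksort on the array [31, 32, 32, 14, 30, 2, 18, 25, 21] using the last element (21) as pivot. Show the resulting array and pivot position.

Lomuto partition with pivot = 21:

Initial array: [31, 32, 32, 14, 30, 2, 18, 25, 21]

arr[0]=31 > 21: no swap
arr[1]=32 > 21: no swap
arr[2]=32 > 21: no swap
arr[3]=14 <= 21: swap with position 0, array becomes [14, 32, 32, 31, 30, 2, 18, 25, 21]
arr[4]=30 > 21: no swap
arr[5]=2 <= 21: swap with position 1, array becomes [14, 2, 32, 31, 30, 32, 18, 25, 21]
arr[6]=18 <= 21: swap with position 2, array becomes [14, 2, 18, 31, 30, 32, 32, 25, 21]
arr[7]=25 > 21: no swap

Place pivot at position 3: [14, 2, 18, 21, 30, 32, 32, 25, 31]
Pivot position: 3

After partitioning with pivot 21, the array becomes [14, 2, 18, 21, 30, 32, 32, 25, 31]. The pivot is placed at index 3. All elements to the left of the pivot are <= 21, and all elements to the right are > 21.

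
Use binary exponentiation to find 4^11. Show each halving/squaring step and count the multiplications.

Computing 4^11 by squaring (build up from 4^1; each line after the first costs one multiplication):

4^1 = 4
4^2 = (4^1)^2 = 4^2 = 16
4^4 = (4^2)^2 = 16^2 = 256
4^5 = 4 * 4^4 = 4 * 256 = 1024
4^10 = (4^5)^2 = 1024^2 = 1048576
4^11 = 4 * 4^10 = 4 * 1048576 = 4194304

Result: 4194304
Multiplications needed: 5 (5 lines after 4^1)

4^11 = 4194304. Using exponentiation by squaring, this requires 5 multiplications. The key idea: if the exponent is even, square the half-power; if odd, multiply by the base once.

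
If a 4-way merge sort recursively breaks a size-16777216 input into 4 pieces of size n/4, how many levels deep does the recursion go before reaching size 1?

For divide and conquer with division factor 4:

Problem sizes at each level:
Level 0: 16777216
Level 1: 4194304
Level 2: 1048576
Level 3: 262144
Level 4: 65536
Level 5: 16384
Level 6: 4096
Level 7: 1024
Level 8: 256
Level 9: 64
Level 10: 16
Level 11: 4
Level 12: 1

The root is level 0 and the size-1 base case is level 12 (the tree spans levels 0 through 12, i.e. 13 levels counting the root), so the depth is the number of divisions: log_4(16777216) = 12

The recursion tree depth is log_4(16777216) = 12. At each level, the problem size is divided by 4, so it takes 12 divisions to reduce to a base case of size 1. The algorithm makes 4 recursive calls at each level.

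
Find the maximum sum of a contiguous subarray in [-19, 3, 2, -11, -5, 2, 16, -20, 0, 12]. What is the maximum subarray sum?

Using Kadane's algorithm on [-19, 3, 2, -11, -5, 2, 16, -20, 0, 12]:

Scanning through the array:
Position 1 (value 3): max_ending_here = 3, max_so_far = 3
Position 2 (value 2): max_ending_here = 5, max_so_far = 5
Position 3 (value -11): max_ending_here = -6, max_so_far = 5
Position 4 (value -5): max_ending_here = -5, max_so_far = 5
Position 5 (value 2): max_ending_here = 2, max_so_far = 5
Position 6 (value 16): max_ending_here = 18, max_so_far = 18
Position 7 (value -20): max_ending_here = -2, max_so_far = 18
Position 8 (value 0): max_ending_here = 0, max_so_far = 18
Position 9 (value 12): max_ending_here = 12, max_so_far = 18

Maximum subarray: [2, 16]
Maximum sum: 18

The maximum subarray is [2, 16] with sum 18. This subarray runs from index 5 to index 6.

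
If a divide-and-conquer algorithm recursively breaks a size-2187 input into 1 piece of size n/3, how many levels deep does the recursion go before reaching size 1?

For divide and conquer with division factor 3:

Problem sizes at each level:
Level 0: 2187
Level 1: 729
Level 2: 243
Level 3: 81
Level 4: 27
Level 5: 9
Level 6: 3
Level 7: 1

The root is level 0 and the size-1 base case is level 7 (the tree spans levels 0 through 7, i.e. 8 levels counting the root), so the depth is the number of divisions: log_3(2187) = 7

The recursion tree depth is log_3(2187) = 7. At each level, the problem size is divided by 3, so it takes 7 divisions to reduce to a base case of size 1. The algorithm makes 1 recursive call at each level.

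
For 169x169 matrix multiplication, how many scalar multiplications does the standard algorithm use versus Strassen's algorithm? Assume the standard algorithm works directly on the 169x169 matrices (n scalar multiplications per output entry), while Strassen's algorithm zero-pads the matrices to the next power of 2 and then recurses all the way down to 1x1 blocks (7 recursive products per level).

Matrix multiplication for 169x169 matrices:

Strassen's algorithm requires power-of-2 dimensions. Pad 169x169 to 256x256 (next power of 2).

Standard algorithm: 169^3 = 4826809 multiplications
Strassen's algorithm: 7^(log2(256)) = 7^8 = 5764801 multiplications
Difference: 4826809 - 5764801 = -937992 (Strassen uses MORE here due to padding overhead — for small or just-over-power-of-2 n, padding can outweigh the per-level savings)

Standard: 4826809 multiplications (169^3). Strassen: 5764801 multiplications (7^8, after padding to 256x256). Strassen reduces 8 recursive multiplications to 7 at each level.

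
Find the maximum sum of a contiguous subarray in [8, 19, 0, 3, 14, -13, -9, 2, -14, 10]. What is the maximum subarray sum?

Using Kadane's algorithm on [8, 19, 0, 3, 14, -13, -9, 2, -14, 10]:

Scanning through the array:
Position 1 (value 19): max_ending_here = 27, max_so_far = 27
Position 2 (value 0): max_ending_here = 27, max_so_far = 27
Position 3 (value 3): max_ending_here = 30, max_so_far = 30
Position 4 (value 14): max_ending_here = 44, max_so_far = 44
Position 5 (value -13): max_ending_here = 31, max_so_far = 44
Position 6 (value -9): max_ending_here = 22, max_so_far = 44
Position 7 (value 2): max_ending_here = 24, max_so_far = 44
Position 8 (value -14): max_ending_here = 10, max_so_far = 44
Position 9 (value 10): max_ending_here = 20, max_so_far = 44

Maximum subarray: [8, 19, 0, 3, 14]
Maximum sum: 44

The maximum subarray is [8, 19, 0, 3, 14] with sum 44. This subarray runs from index 0 to index 4.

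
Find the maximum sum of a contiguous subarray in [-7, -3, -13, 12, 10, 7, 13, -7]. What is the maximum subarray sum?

Using Kadane's algorithm on [-7, -3, -13, 12, 10, 7, 13, -7]:

Scanning through the array:
Position 1 (value -3): max_ending_here = -3, max_so_far = -3
Position 2 (value -13): max_ending_here = -13, max_so_far = -3
Position 3 (value 12): max_ending_here = 12, max_so_far = 12
Position 4 (value 10): max_ending_here = 22, max_so_far = 22
Position 5 (value 7): max_ending_here = 29, max_so_far = 29
Position 6 (value 13): max_ending_here = 42, max_so_far = 42
Position 7 (value -7): max_ending_here = 35, max_so_far = 42

Maximum subarray: [12, 10, 7, 13]
Maximum sum: 42

The maximum subarray is [12, 10, 7, 13] with sum 42. This subarray runs from index 3 to index 6.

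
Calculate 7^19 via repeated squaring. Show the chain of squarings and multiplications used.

Computing 7^19 by squaring (build up from 7^1; each line after the first costs one multiplication):

7^1 = 7
7^2 = (7^1)^2 = 7^2 = 49
7^4 = (7^2)^2 = 49^2 = 2401
7^8 = (7^4)^2 = 2401^2 = 5764801
7^9 = 7 * 7^8 = 7 * 5764801 = 40353607
7^18 = (7^9)^2 = 40353607^2 = 1628413597910449
7^19 = 7 * 7^18 = 7 * 1628413597910449 = 11398895185373143

Result: 11398895185373143
Multiplications needed: 6 (6 lines after 7^1)

7^19 = 11398895185373143. Using exponentiation by squaring, this requires 6 multiplications. The key idea: if the exponent is even, square the half-power; if odd, multiply by the base once.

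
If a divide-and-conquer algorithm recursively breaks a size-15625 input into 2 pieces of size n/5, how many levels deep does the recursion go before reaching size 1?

For divide and conquer with division factor 5:

Problem sizes at each level:
Level 0: 15625
Level 1: 3125
Level 2: 625
Level 3: 125
Level 4: 25
Level 5: 5
Level 6: 1

The root is level 0 and the size-1 base case is level 6 (the tree spans levels 0 through 6, i.e. 7 levels counting the root), so the depth is the number of divisions: log_5(15625) = 6

The recursion tree depth is log_5(15625) = 6. At each level, the problem size is divided by 5, so it takes 6 divisions to reduce to a base case of size 1. The algorithm makes 2 recursive calls at each level.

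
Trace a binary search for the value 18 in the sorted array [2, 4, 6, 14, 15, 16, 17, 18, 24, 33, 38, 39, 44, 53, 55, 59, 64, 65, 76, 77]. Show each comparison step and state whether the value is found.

Binary search for 18 in [2, 4, 6, 14, 15, 16, 17, 18, 24, 33, 38, 39, 44, 53, 55, 59, 64, 65, 76, 77]:

lo=0, hi=19, mid=9, arr[mid]=33 -> 33 > 18, search left half
lo=0, hi=8, mid=4, arr[mid]=15 -> 15 < 18, search right half
lo=5, hi=8, mid=6, arr[mid]=17 -> 17 < 18, search right half
lo=7, hi=8, mid=7, arr[mid]=18 -> Found target at index 7!

Binary search finds 18 at index 7 after 4 comparisons. The search repeatedly halves the search space by comparing with the middle element.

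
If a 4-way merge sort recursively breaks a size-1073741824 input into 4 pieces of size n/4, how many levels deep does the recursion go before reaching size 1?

For divide and conquer with division factor 4:

Problem sizes at each level:
Level 0: 1073741824
Level 1: 268435456
Level 2: 67108864
Level 3: 16777216
Level 4: 4194304
Level 5: 1048576
Level 6: 262144
Level 7: 65536
Level 8: 16384
Level 9: 4096
Level 10: 1024
Level 11: 256
Level 12: 64
Level 13: 16
Level 14: 4
Level 15: 1

The root is level 0 and the size-1 base case is level 15 (the tree spans levels 0 through 15, i.e. 16 levels counting the root), so the depth is the number of divisions: log_4(1073741824) = 15

The recursion tree depth is log_4(1073741824) = 15. At each level, the problem size is divided by 4, so it takes 15 divisions to reduce to a base case of size 1. The algorithm makes 4 recursive calls at each level.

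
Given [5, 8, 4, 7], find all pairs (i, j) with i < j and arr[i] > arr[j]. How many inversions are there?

Finding inversions in [5, 8, 4, 7]:

(0, 2): arr[0]=5 > arr[2]=4
(1, 2): arr[1]=8 > arr[2]=4
(1, 3): arr[1]=8 > arr[3]=7

Total inversions: 3

The array has 3 inversion(s): (0,2), (1,2), (1,3). Each pair (i,j) satisfies i < j and arr[i] > arr[j].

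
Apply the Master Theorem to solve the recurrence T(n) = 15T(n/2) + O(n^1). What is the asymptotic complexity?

Master Theorem for T(n) = 15T(n/2) + O(n^1):

a = 15, b = 2, c = 1
log_b(a) = log_2(15) = 3.9069

Case 1: c = 1 < log_2(15) = 3.9069
T(n) = O(n^(log_2 15))

For T(n) = 15T(n/2) + O(n^1): log_2(15) = 3.9069. This is Case 1 of the Master Theorem (c < log_b(a), work dominated by leaves), giving O(n^(log_2 15)).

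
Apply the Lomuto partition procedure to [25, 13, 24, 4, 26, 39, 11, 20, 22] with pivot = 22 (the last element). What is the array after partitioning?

Lomuto partition with pivot = 22:

Initial array: [25, 13, 24, 4, 26, 39, 11, 20, 22]

arr[0]=25 > 22: no swap
arr[1]=13 <= 22: swap with position 0, array becomes [13, 25, 24, 4, 26, 39, 11, 20, 22]
arr[2]=24 > 22: no swap
arr[3]=4 <= 22: swap with position 1, array becomes [13, 4, 24, 25, 26, 39, 11, 20, 22]
arr[4]=26 > 22: no swap
arr[5]=39 > 22: no swap
arr[6]=11 <= 22: swap with position 2, array becomes [13, 4, 11, 25, 26, 39, 24, 20, 22]
arr[7]=20 <= 22: swap with position 3, array becomes [13, 4, 11, 20, 26, 39, 24, 25, 22]

Place pivot at position 4: [13, 4, 11, 20, 22, 39, 24, 25, 26]
Pivot position: 4

After partitioning with pivot 22, the array becomes [13, 4, 11, 20, 22, 39, 24, 25, 26]. The pivot is placed at index 4. All elements to the left of the pivot are <= 22, and all elements to the right are > 22.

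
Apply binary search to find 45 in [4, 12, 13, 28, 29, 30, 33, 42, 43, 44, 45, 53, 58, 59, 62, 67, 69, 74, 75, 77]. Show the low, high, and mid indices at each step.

Binary search for 45 in [4, 12, 13, 28, 29, 30, 33, 42, 43, 44, 45, 53, 58, 59, 62, 67, 69, 74, 75, 77]:

lo=0, hi=19, mid=9, arr[mid]=44 -> 44 < 45, search right half
lo=10, hi=19, mid=14, arr[mid]=62 -> 62 > 45, search left half
lo=10, hi=13, mid=11, arr[mid]=53 -> 53 > 45, search left half
lo=10, hi=10, mid=10, arr[mid]=45 -> Found target at index 10!

Binary search finds 45 at index 10 after 4 comparisons. The search repeatedly halves the search space by comparing with the middle element.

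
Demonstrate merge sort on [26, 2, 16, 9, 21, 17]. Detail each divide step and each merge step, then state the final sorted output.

Merge sort trace:

Split: [26, 2, 16, 9, 21, 17] -> [26, 2, 16] and [9, 21, 17]
  Split: [26, 2, 16] -> [26] and [2, 16]
    Split: [2, 16] -> [2] and [16]
    Merge: [2] + [16] -> [2, 16]
  Merge: [26] + [2, 16] -> [2, 16, 26]
  Split: [9, 21, 17] -> [9] and [21, 17]
    Split: [21, 17] -> [21] and [17]
    Merge: [21] + [17] -> [17, 21]
  Merge: [9] + [17, 21] -> [9, 17, 21]
Merge: [2, 16, 26] + [9, 17, 21] -> [2, 9, 16, 17, 21, 26]

Final sorted array: [2, 9, 16, 17, 21, 26]

The merge sort proceeds by recursively splitting the array and merging sorted halves.
After all merges, the sorted array is [2, 9, 16, 17, 21, 26].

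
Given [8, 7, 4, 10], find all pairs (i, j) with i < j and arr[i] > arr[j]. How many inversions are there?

Finding inversions in [8, 7, 4, 10]:

(0, 1): arr[0]=8 > arr[1]=7
(0, 2): arr[0]=8 > arr[2]=4
(1, 2): arr[1]=7 > arr[2]=4

Total inversions: 3

The array has 3 inversion(s): (0,1), (0,2), (1,2). Each pair (i,j) satisfies i < j and arr[i] > arr[j].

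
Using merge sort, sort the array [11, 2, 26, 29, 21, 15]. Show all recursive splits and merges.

Merge sort trace:

Split: [11, 2, 26, 29, 21, 15] -> [11, 2, 26] and [29, 21, 15]
  Split: [11, 2, 26] -> [11] and [2, 26]
    Split: [2, 26] -> [2] and [26]
    Merge: [2] + [26] -> [2, 26]
  Merge: [11] + [2, 26] -> [2, 11, 26]
  Split: [29, 21, 15] -> [29] and [21, 15]
    Split: [21, 15] -> [21] and [15]
    Merge: [21] + [15] -> [15, 21]
  Merge: [29] + [15, 21] -> [15, 21, 29]
Merge: [2, 11, 26] + [15, 21, 29] -> [2, 11, 15, 21, 26, 29]

Final sorted array: [2, 11, 15, 21, 26, 29]

The merge sort proceeds by recursively splitting the array and merging sorted halves.
After all merges, the sorted array is [2, 11, 15, 21, 26, 29].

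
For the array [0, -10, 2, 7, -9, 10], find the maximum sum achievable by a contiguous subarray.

Using Kadane's algorithm on [0, -10, 2, 7, -9, 10]:

Scanning through the array:
Position 1 (value -10): max_ending_here = -10, max_so_far = 0
Position 2 (value 2): max_ending_here = 2, max_so_far = 2
Position 3 (value 7): max_ending_here = 9, max_so_far = 9
Position 4 (value -9): max_ending_here = 0, max_so_far = 9
Position 5 (value 10): max_ending_here = 10, max_so_far = 10

Maximum subarray: [2, 7, -9, 10]
Maximum sum: 10

The maximum subarray is [2, 7, -9, 10] with sum 10. This subarray runs from index 2 to index 5.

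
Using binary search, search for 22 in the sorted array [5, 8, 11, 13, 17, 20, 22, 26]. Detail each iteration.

Binary search for 22 in [5, 8, 11, 13, 17, 20, 22, 26]:

lo=0, hi=7, mid=3, arr[mid]=13 -> 13 < 22, search right half
lo=4, hi=7, mid=5, arr[mid]=20 -> 20 < 22, search right half
lo=6, hi=7, mid=6, arr[mid]=22 -> Found target at index 6!

Binary search finds 22 at index 6 after 3 comparisons. The search repeatedly halves the search space by comparing with the middle element.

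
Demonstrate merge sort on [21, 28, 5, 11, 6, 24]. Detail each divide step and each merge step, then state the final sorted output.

Merge sort trace:

Split: [21, 28, 5, 11, 6, 24] -> [21, 28, 5] and [11, 6, 24]
  Split: [21, 28, 5] -> [21] and [28, 5]
    Split: [28, 5] -> [28] and [5]
    Merge: [28] + [5] -> [5, 28]
  Merge: [21] + [5, 28] -> [5, 21, 28]
  Split: [11, 6, 24] -> [11] and [6, 24]
    Split: [6, 24] -> [6] and [24]
    Merge: [6] + [24] -> [6, 24]
  Merge: [11] + [6, 24] -> [6, 11, 24]
Merge: [5, 21, 28] + [6, 11, 24] -> [5, 6, 11, 21, 24, 28]

Final sorted array: [5, 6, 11, 21, 24, 28]

The merge sort proceeds by recursively splitting the array and merging sorted halves.
After all merges, the sorted array is [5, 6, 11, 21, 24, 28].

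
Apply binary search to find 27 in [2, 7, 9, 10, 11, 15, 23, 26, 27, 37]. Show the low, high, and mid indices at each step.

Binary search for 27 in [2, 7, 9, 10, 11, 15, 23, 26, 27, 37]:

lo=0, hi=9, mid=4, arr[mid]=11 -> 11 < 27, search right half
lo=5, hi=9, mid=7, arr[mid]=26 -> 26 < 27, search right half
lo=8, hi=9, mid=8, arr[mid]=27 -> Found target at index 8!

Binary search finds 27 at index 8 after 3 comparisons. The search repeatedly halves the search space by comparing with the middle element.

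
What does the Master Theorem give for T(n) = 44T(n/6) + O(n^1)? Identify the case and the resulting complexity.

Master Theorem for T(n) = 44T(n/6) + O(n^1):

a = 44, b = 6, c = 1
log_b(a) = log_6(44) = 2.1120

Case 1: c = 1 < log_6(44) = 2.1120
T(n) = O(n^(log_6 44))

For T(n) = 44T(n/6) + O(n^1): log_6(44) = 2.1120. This is Case 1 of the Master Theorem (c < log_b(a), work dominated by leaves), giving O(n^(log_6 44)).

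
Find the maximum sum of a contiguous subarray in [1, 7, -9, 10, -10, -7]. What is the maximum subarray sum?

Using Kadane's algorithm on [1, 7, -9, 10, -10, -7]:

Scanning through the array:
Position 1 (value 7): max_ending_here = 8, max_so_far = 8
Position 2 (value -9): max_ending_here = -1, max_so_far = 8
Position 3 (value 10): max_ending_here = 10, max_so_far = 10
Position 4 (value -10): max_ending_here = 0, max_so_far = 10
Position 5 (value -7): max_ending_here = -7, max_so_far = 10

Maximum subarray: [10]
Maximum sum: 10

The maximum subarray is [10] with sum 10. This subarray runs from index 3 to index 3.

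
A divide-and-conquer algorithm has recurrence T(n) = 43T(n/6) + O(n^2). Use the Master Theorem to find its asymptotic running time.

Master Theorem for T(n) = 43T(n/6) + O(n^2):

a = 43, b = 6, c = 2
log_b(a) = log_6(43) = 2.0992

Case 1: c = 2 < log_6(43) = 2.0992
T(n) = O(n^(log_6 43))

For T(n) = 43T(n/6) + O(n^2): log_6(43) = 2.0992. This is Case 1 of the Master Theorem (c < log_b(a), work dominated by leaves), giving O(n^(log_6 43)).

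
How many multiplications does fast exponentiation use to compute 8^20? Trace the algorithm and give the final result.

Computing 8^20 by squaring (build up from 8^1; each line after the first costs one multiplication):

8^1 = 8
8^2 = (8^1)^2 = 8^2 = 64
8^4 = (8^2)^2 = 64^2 = 4096
8^5 = 8 * 8^4 = 8 * 4096 = 32768
8^10 = (8^5)^2 = 32768^2 = 1073741824
8^20 = (8^10)^2 = 1073741824^2 = 1152921504606846976

Result: 1152921504606846976
Multiplications needed: 5 (5 lines after 8^1)

8^20 = 1152921504606846976. Using exponentiation by squaring, this requires 5 multiplications. The key idea: if the exponent is even, square the half-power; if odd, multiply by the base once.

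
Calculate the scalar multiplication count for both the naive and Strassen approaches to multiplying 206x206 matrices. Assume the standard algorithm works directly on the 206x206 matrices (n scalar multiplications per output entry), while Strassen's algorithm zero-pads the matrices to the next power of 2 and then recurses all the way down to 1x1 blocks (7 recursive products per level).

Matrix multiplication for 206x206 matrices:

Strassen's algorithm requires power-of-2 dimensions. Pad 206x206 to 256x256 (next power of 2).

Standard algorithm: 206^3 = 8741816 multiplications
Strassen's algorithm: 7^(log2(256)) = 7^8 = 5764801 multiplications
Savings: 8741816 - 5764801 = 2977015 multiplications

Standard: 8741816 multiplications (206^3). Strassen: 5764801 multiplications (7^8, after padding to 256x256). Strassen reduces 8 recursive multiplications to 7 at each level.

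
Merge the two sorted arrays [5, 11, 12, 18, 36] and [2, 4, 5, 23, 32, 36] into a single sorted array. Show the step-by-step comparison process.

Merging process:

Compare 5 vs 2: take 2 from right. Merged: [2]
Compare 5 vs 4: take 4 from right. Merged: [2, 4]
Compare 5 vs 5: take 5 from left. Merged: [2, 4, 5]
Compare 11 vs 5: take 5 from right. Merged: [2, 4, 5, 5]
Compare 11 vs 23: take 11 from left. Merged: [2, 4, 5, 5, 11]
Compare 12 vs 23: take 12 from left. Merged: [2, 4, 5, 5, 11, 12]
Compare 18 vs 23: take 18 from left. Merged: [2, 4, 5, 5, 11, 12, 18]
Compare 36 vs 23: take 23 from right. Merged: [2, 4, 5, 5, 11, 12, 18, 23]
Compare 36 vs 32: take 32 from right. Merged: [2, 4, 5, 5, 11, 12, 18, 23, 32]
Compare 36 vs 36: take 36 from left. Merged: [2, 4, 5, 5, 11, 12, 18, 23, 32, 36]
Append remaining from right: [36]. Merged: [2, 4, 5, 5, 11, 12, 18, 23, 32, 36, 36]

Final merged array: [2, 4, 5, 5, 11, 12, 18, 23, 32, 36, 36]
Total comparisons: 10

The merged array is [2, 4, 5, 5, 11, 12, 18, 23, 32, 36, 36], requiring 10 comparisons. The merge step runs in O(n) time where n is the total number of elements.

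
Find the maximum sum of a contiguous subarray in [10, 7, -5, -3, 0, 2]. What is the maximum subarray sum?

Using Kadane's algorithm on [10, 7, -5, -3, 0, 2]:

Scanning through the array:
Position 1 (value 7): max_ending_here = 17, max_so_far = 17
Position 2 (value -5): max_ending_here = 12, max_so_far = 17
Position 3 (value -3): max_ending_here = 9, max_so_far = 17
Position 4 (value 0): max_ending_here = 9, max_so_far = 17
Position 5 (value 2): max_ending_here = 11, max_so_far = 17

Maximum subarray: [10, 7]
Maximum sum: 17

The maximum subarray is [10, 7] with sum 17. This subarray runs from index 0 to index 1.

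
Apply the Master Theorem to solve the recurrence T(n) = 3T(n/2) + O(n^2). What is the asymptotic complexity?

Master Theorem for T(n) = 3T(n/2) + O(n^2):

a = 3, b = 2, c = 2
log_b(a) = log_2(3) = 1.5850

Case 3: c = 2 > log_2(3) = 1.5850
T(n) = O(n^2) = O(n^2)

For T(n) = 3T(n/2) + O(n^2): log_2(3) = 1.5850. This is Case 3 of the Master Theorem (c > log_b(a), work dominated by root), giving O(n^2).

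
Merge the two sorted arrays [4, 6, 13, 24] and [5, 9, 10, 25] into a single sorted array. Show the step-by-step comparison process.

Merging process:

Compare 4 vs 5: take 4 from left. Merged: [4]
Compare 6 vs 5: take 5 from right. Merged: [4, 5]
Compare 6 vs 9: take 6 from left. Merged: [4, 5, 6]
Compare 13 vs 9: take 9 from right. Merged: [4, 5, 6, 9]
Compare 13 vs 10: take 10 from right. Merged: [4, 5, 6, 9, 10]
Compare 13 vs 25: take 13 from left. Merged: [4, 5, 6, 9, 10, 13]
Compare 24 vs 25: take 24 from left. Merged: [4, 5, 6, 9, 10, 13, 24]
Append remaining from right: [25]. Merged: [4, 5, 6, 9, 10, 13, 24, 25]

Final merged array: [4, 5, 6, 9, 10, 13, 24, 25]
Total comparisons: 7

The merged array is [4, 5, 6, 9, 10, 13, 24, 25], requiring 7 comparisons. The merge step runs in O(n) time where n is the total number of elements.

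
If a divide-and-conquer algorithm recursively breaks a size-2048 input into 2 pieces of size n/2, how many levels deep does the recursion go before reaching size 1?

For divide and conquer with division factor 2:

Problem sizes at each level:
Level 0: 2048
Level 1: 1024
Level 2: 512
Level 3: 256
Level 4: 128
Level 5: 64
Level 6: 32
Level 7: 16
Level 8: 8
Level 9: 4
Level 10: 2
Level 11: 1

The root is level 0 and the size-1 base case is level 11 (the tree spans levels 0 through 11, i.e. 12 levels counting the root), so the depth is the number of divisions: log_2(2048) = 11

The recursion tree depth is log_2(2048) = 11. At each level, the problem size is divided by 2, so it takes 11 divisions to reduce to a base case of size 1. The algorithm makes 2 recursive calls at each level.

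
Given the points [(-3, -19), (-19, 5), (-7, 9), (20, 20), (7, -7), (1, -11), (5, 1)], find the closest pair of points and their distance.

Computing all pairwise distances among 7 points:

d((-3, -19), (-19, 5)) = 28.8444
d((-3, -19), (-7, 9)) = 28.2843
d((-3, -19), (20, 20)) = 45.2769
d((-3, -19), (7, -7)) = 15.6205
d((-3, -19), (1, -11)) = 8.9443
d((-3, -19), (5, 1)) = 21.5407
d((-19, 5), (-7, 9)) = 12.6491
d((-19, 5), (20, 20)) = 41.7852
d((-19, 5), (7, -7)) = 28.6356
d((-19, 5), (1, -11)) = 25.6125
d((-19, 5), (5, 1)) = 24.3311
d((-7, 9), (20, 20)) = 29.1548
d((-7, 9), (7, -7)) = 21.2603
d((-7, 9), (1, -11)) = 21.5407
d((-7, 9), (5, 1)) = 14.4222
d((20, 20), (7, -7)) = 29.9666
d((20, 20), (1, -11)) = 36.3593
d((20, 20), (5, 1)) = 24.2074
d((7, -7), (1, -11)) = 7.2111 <-- minimum
d((7, -7), (5, 1)) = 8.2462
d((1, -11), (5, 1)) = 12.6491

Closest pair: (7, -7) and (1, -11) with distance 7.2111

The closest pair is (7, -7) and (1, -11) with Euclidean distance 7.2111. For 7 points, brute-force pairwise comparison is shown above. For large n, the divide-and-conquer algorithm (sort by x, recurse on halves, check the dividing strip) achieves O(n log n).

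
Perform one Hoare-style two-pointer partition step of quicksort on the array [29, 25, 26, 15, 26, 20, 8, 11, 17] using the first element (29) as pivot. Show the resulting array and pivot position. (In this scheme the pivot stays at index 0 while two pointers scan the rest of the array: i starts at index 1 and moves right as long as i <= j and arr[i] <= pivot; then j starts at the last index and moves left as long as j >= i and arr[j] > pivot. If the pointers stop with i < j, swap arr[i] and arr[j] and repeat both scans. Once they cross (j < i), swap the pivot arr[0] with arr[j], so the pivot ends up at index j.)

Hoare-style two-pointer partition with pivot = 29:

Initial array: [29, 25, 26, 15, 26, 20, 8, 11, 17]

Pointers start at i = 1, j = 8.
i ends at 9, j ends at 8: the pointers have crossed (j < i), so scanning stops.

Swap pivot arr[0] with arr[8] to place pivot at position 8: [17, 25, 26, 15, 26, 20, 8, 11, 29]
Pivot position: 8

After partitioning with pivot 29, the array becomes [17, 25, 26, 15, 26, 20, 8, 11, 29]. The pivot is placed at index 8. All elements to the left of the pivot are <= 29, and all elements to the right are > 29.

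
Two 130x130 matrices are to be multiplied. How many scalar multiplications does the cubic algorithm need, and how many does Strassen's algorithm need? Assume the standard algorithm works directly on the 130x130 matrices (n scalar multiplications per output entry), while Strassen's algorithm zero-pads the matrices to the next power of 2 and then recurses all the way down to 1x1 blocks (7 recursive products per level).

Matrix multiplication for 130x130 matrices:

Strassen's algorithm requires power-of-2 dimensions. Pad 130x130 to 256x256 (next power of 2).

Standard algorithm: 130^3 = 2197000 multiplications
Strassen's algorithm: 7^(log2(256)) = 7^8 = 5764801 multiplications
Difference: 2197000 - 5764801 = -3567801 (Strassen uses MORE here due to padding overhead — for small or just-over-power-of-2 n, padding can outweigh the per-level savings)

Standard: 2197000 multiplications (130^3). Strassen: 5764801 multiplications (7^8, after padding to 256x256). Strassen reduces 8 recursive multiplications to 7 at each level.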